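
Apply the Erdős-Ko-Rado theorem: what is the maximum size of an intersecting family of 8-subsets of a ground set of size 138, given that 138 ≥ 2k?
max |F| = C(137, 7) = 153802846692

Erdős-Ko-Rado (1961): when n ≥ 2k, max |F| = C(n−1, k−1). The bound is attained by the star {A : i ∈ A} for any fixed i ∈ [n]. Here C(138−1, 8−1) = C(137, 7) = 153802846692.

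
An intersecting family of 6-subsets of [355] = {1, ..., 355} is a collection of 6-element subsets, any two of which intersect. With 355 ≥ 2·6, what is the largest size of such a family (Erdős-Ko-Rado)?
max |F| = C(354, 5) = 45031306320

Erdős-Ko-Rado (1961): when n ≥ 2k, max |F| = C(n−1, k−1). The bound is attained by the star {A : i ∈ A} for any fixed i ∈ [n]. Here C(355−1, 6−1) = C(354, 5) = 45031306320.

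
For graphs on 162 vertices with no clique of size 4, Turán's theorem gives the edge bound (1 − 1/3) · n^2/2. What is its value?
Turán density bound = (2/3) · 162^2/2 = 8748

Turán's theorem: ex(n, K_{r+1}) is achieved by the complete r-partite Turán graph T(n, r) with parts as balanced as possible, and is at most (1 − 1/r) · n^2/2. For r = 3, n = 162: the density bound is (2/3) · 26244/2 = 8748. Since 3 ∣ 162, the Turán graph T(162, 3) has parts of equal size 54, and its edge count e(T(162, 3)) = 8748 attains the density bound exactly.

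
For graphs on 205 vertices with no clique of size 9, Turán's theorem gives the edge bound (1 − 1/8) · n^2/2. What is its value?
Turán density bound = (7/8) · 205^2/2 = 294175/16 ≈ 18385.9375

Turán's theorem: ex(n, K_{r+1}) is achieved by the complete r-partite Turán graph T(n, r) with parts as balanced as possible, and is at most (1 − 1/r) · n^2/2. For r = 8, n = 205: the density bound is (7/8) · 42025/2 = 294175/16 ≈ 18385.9375. The integer-valued extremum is e(T(205, 8)) = 18385, which is strictly less than the density bound 294175/16 since 8 ∤ 205 (the parts of T(205, 8) cannot all be equal).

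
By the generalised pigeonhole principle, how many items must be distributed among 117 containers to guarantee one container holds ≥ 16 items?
n = (16 − 1)·117 + 1 = 1756

By the generalised pigeonhole principle, to guarantee some box contains ≥ r objects we need more than (r − 1) · k objects total. Threshold: n = (r − 1) · k + 1. With r = 16 and k = 117: n = 15 · 117 + 1 = 1755 + 1 = 1756. For n = 1755 = 15 · 117, we can put exactly 15 objects in every box, avoiding 16 in any single one — so 1756 is tight.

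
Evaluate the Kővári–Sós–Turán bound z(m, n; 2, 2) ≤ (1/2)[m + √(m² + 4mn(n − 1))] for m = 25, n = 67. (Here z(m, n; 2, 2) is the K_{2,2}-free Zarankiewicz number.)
z(25, 67; 2, 2) ≤ (1/2)[25 + √(25² + 4·25·67·66)] = (1/2)[25 + √442825] = 345.2255

Kővári–Sós–Turán: let r_1, ..., r_25 be the row sums and z = Σ r_i the total number of 1s. Each pair of columns can share at most one row with both entries 1 (else a 2×2 all-ones block appears), so Σ_i C(r_i, 2) ≤ C(67, 2) = 2211. By convexity Σ_i C(r_i, 2) ≥ 25·C(z/25, 2) = z(z − 25)/(2·25), giving z² − 25z − 25·67·66 ≤ 0 and hence z ≤ (1/2)[25 + √(625 + 4·110550)] = (1/2)[25 + √442825] ≈ (1/2)(25 + 665.451) = 345.2255.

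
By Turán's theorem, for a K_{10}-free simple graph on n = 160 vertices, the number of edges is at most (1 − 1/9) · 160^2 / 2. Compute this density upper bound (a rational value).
Turán density bound = (8/9) · 160^2/2 = 102400/9 ≈ 11377.7778

Turán's theorem: ex(n, K_{r+1}) is achieved by the complete r-partite Turán graph T(n, r) with parts as balanced as possible, and is at most (1 − 1/r) · n^2/2. For r = 9, n = 160: the density bound is (8/9) · 25600/2 = 102400/9 ≈ 11377.7778. The integer-valued extremum is e(T(160, 9)) = 11377, which is strictly less than the density bound 102400/9 since 9 ∤ 160 (the parts of T(160, 9) cannot all be equal).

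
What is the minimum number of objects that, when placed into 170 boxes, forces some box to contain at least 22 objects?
n = (22 − 1)·170 + 1 = 3571

By the generalised pigeonhole principle, to guarantee some box contains ≥ r objects we need more than (r − 1) · k objects total. Threshold: n = (r − 1) · k + 1. With r = 22 and k = 170: n = 21 · 170 + 1 = 3570 + 1 = 3571. For n = 3570 = 21 · 170, we can put exactly 21 objects in every box, avoiding 22 in any single one — so 3571 is tight.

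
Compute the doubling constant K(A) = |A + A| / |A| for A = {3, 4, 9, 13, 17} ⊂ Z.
K = |A + A| / |A| = 14/5

Enumerate A + A = {a + b : a, b ∈ A}. With |A| = 5, there are |A|^2 = 25 ordered sum pairs; collecting distinct values, A + A = {6, 7, 8, 12, 13, 16, 17, 18, 20, 21, 22, 26, 30, 34}, so |A + A| = 14. Thus K = 14/5. For comparison, the minimum possible |A + A| over all 5-element sets is 2·5 − 1 = 9 (so min K = 9/5), attained only by arithmetic progressions.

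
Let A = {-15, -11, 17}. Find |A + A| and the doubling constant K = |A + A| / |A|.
K = |A + A| / |A| = 6/3 = 2

Enumerate A + A = {a + b : a, b ∈ A}. With |A| = 3, there are |A|^2 = 9 ordered sum pairs; collecting distinct values, A + A = {-30, -26, -22, 2, 6, 34}, so |A + A| = 6. Thus K = 6/3 = 2. For comparison, the minimum possible |A + A| over all 3-element sets is 2·3 − 1 = 5 (so min K = 5/3), attained only by arithmetic progressions.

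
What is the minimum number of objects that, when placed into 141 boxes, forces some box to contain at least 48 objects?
n = (48 − 1)·141 + 1 = 6628

By the generalised pigeonhole principle, to guarantee some box contains ≥ r objects we need more than (r − 1) · k objects total. Threshold: n = (r − 1) · k + 1. With r = 48 and k = 141: n = 47 · 141 + 1 = 6627 + 1 = 6628. For n = 6627 = 47 · 141, we can put exactly 47 objects in every box, avoiding 48 in any single one — so 6628 is tight.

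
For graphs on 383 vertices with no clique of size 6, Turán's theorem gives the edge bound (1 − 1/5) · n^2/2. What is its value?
Turán density bound = (4/5) · 383^2/2 = 293378/5 ≈ 58675.6

Turán's theorem: ex(n, K_{r+1}) is achieved by the complete r-partite Turán graph T(n, r) with parts as balanced as possible, and is at most (1 − 1/r) · n^2/2. For r = 5, n = 383: the density bound is (4/5) · 146689/2 = 293378/5 ≈ 58675.6. The integer-valued extremum is e(T(383, 5)) = 58675, which is strictly less than the density bound 293378/5 since 5 ∤ 383 (the parts of T(383, 5) cannot all be equal).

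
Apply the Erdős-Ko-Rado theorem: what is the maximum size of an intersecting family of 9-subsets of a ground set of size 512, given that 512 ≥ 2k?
max |F| = C(511, 8) = 109127055766393665

Erdős-Ko-Rado (1961): when n ≥ 2k, max |F| = C(n−1, k−1). The bound is attained by the star {A : i ∈ A} for any fixed i ∈ [n]. Here C(512−1, 9−1) = C(511, 8) = 109127055766393665.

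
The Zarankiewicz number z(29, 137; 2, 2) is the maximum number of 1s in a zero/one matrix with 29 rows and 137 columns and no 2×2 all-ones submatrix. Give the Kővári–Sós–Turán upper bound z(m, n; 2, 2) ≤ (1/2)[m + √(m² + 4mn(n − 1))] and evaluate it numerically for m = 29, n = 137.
z(29, 137; 2, 2) ≤ (1/2)[29 + √(29² + 4·29·137·136)] = (1/2)[29 + √2162153] = 749.7131

Kővári–Sós–Turán: let r_1, ..., r_29 be the row sums and z = Σ r_i the total number of 1s. Each pair of columns can share at most one row with both entries 1 (else a 2×2 all-ones block appears), so Σ_i C(r_i, 2) ≤ C(137, 2) = 9316. By convexity Σ_i C(r_i, 2) ≥ 29·C(z/29, 2) = z(z − 29)/(2·29), giving z² − 29z − 29·137·136 ≤ 0 and hence z ≤ (1/2)[29 + √(841 + 4·540328)] = (1/2)[29 + √2162153] ≈ (1/2)(29 + 1470.4261) = 749.7131.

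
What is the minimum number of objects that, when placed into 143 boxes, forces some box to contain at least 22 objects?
n = (22 − 1)·143 + 1 = 3004

By the generalised pigeonhole principle, to guarantee some box contains ≥ r objects we need more than (r − 1) · k objects total. Threshold: n = (r − 1) · k + 1. With r = 22 and k = 143: n = 21 · 143 + 1 = 3003 + 1 = 3004. For n = 3003 = 21 · 143, we can put exactly 21 objects in every box, avoiding 22 in any single one — so 3004 is tight.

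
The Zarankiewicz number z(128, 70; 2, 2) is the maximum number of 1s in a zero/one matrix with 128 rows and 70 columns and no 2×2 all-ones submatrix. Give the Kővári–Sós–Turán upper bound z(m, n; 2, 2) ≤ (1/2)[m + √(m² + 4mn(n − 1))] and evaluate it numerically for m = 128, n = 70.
z(128, 70; 2, 2) ≤ (1/2)[128 + √(128² + 4·128·70·69)] = (1/2)[128 + √2489344] = 852.8828

Kővári–Sós–Turán: let r_1, ..., r_128 be the row sums and z = Σ r_i the total number of 1s. Each pair of columns can share at most one row with both entries 1 (else a 2×2 all-ones block appears), so Σ_i C(r_i, 2) ≤ C(70, 2) = 2415. By convexity Σ_i C(r_i, 2) ≥ 128·C(z/128, 2) = z(z − 128)/(2·128), giving z² − 128z − 128·70·69 ≤ 0 and hence z ≤ (1/2)[128 + √(16384 + 4·618240)] = (1/2)[128 + √2489344] ≈ (1/2)(128 + 1577.7655) = 852.8828.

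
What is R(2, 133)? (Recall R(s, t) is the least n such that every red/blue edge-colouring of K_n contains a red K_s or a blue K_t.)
R(2, 133) = 133

R(2, k) = k for all k ≥ 2: in a 2-colouring of K_k, either some edge is red (a red K_2) or all edges are blue (a blue K_k). And K_{132} coloured all-blue has no blue K_133, so R(2, 133) > 132. Hence R(2, 133) = 133.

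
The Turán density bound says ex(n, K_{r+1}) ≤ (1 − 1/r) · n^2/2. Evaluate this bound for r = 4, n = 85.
Turán density bound = (3/4) · 85^2/2 = 21675/8 ≈ 2709.375

Turán's theorem: ex(n, K_{r+1}) is achieved by the complete r-partite Turán graph T(n, r) with parts as balanced as possible, and is at most (1 − 1/r) · n^2/2. For r = 4, n = 85: the density bound is (3/4) · 7225/2 = 21675/8 ≈ 2709.375. The integer-valued extremum is e(T(85, 4)) = 2709, which is strictly less than the density bound 21675/8 since 4 ∤ 85 (the parts of T(85, 4) cannot all be equal).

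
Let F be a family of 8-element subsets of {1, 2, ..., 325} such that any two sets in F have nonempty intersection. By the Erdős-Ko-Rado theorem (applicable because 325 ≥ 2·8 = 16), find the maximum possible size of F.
max |F| = C(324, 7) = 69669979308864

Erdős-Ko-Rado (1961): when n ≥ 2k, max |F| = C(n−1, k−1). The bound is attained by the star {A : i ∈ A} for any fixed i ∈ [n]. Here C(325−1, 8−1) = C(324, 7) = 69669979308864.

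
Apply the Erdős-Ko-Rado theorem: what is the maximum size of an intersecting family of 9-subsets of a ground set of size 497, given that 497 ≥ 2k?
max |F| = C(496, 8) = 85840404256897290

Erdős-Ko-Rado (1961): when n ≥ 2k, max |F| = C(n−1, k−1). The bound is attained by the star {A : i ∈ A} for any fixed i ∈ [n]. Here C(497−1, 9−1) = C(496, 8) = 85840404256897290.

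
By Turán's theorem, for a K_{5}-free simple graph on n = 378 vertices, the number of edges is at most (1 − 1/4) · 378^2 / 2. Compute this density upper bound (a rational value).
Turán density bound = (3/4) · 378^2/2 = 107163/2 ≈ 53581.5

Turán's theorem: ex(n, K_{r+1}) is achieved by the complete r-partite Turán graph T(n, r) with parts as balanced as possible, and is at most (1 − 1/r) · n^2/2. For r = 4, n = 378: the density bound is (3/4) · 142884/2 = 107163/2 ≈ 53581.5. The integer-valued extremum is e(T(378, 4)) = 53581, which is strictly less than the density bound 107163/2 since 4 ∤ 378 (the parts of T(378, 4) cannot all be equal).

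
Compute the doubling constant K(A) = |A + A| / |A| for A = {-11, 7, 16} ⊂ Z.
K = |A + A| / |A| = 6/3 = 2

Enumerate A + A = {a + b : a, b ∈ A}. With |A| = 3, there are |A|^2 = 9 ordered sum pairs; collecting distinct values, A + A = {-22, -4, 5, 14, 23, 32}, so |A + A| = 6. Thus K = 6/3 = 2. For comparison, the minimum possible |A + A| over all 3-element sets is 2·3 − 1 = 5 (so min K = 5/3), attained only by arithmetic progressions.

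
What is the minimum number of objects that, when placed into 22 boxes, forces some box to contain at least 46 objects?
n = (46 − 1)·22 + 1 = 991

By the generalised pigeonhole principle, to guarantee some box contains ≥ r objects we need more than (r − 1) · k objects total. Threshold: n = (r − 1) · k + 1. With r = 46 and k = 22: n = 45 · 22 + 1 = 990 + 1 = 991. For n = 990 = 45 · 22, we can put exactly 45 objects in every box, avoiding 46 in any single one — so 991 is tight.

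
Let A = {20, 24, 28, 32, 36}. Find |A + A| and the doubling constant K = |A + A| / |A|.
K = |A + A| / |A| = 9/5

Enumerate A + A = {a + b : a, b ∈ A}. With |A| = 5, there are |A|^2 = 25 ordered sum pairs; collecting distinct values, A + A = {40, 44, 48, 52, 56, 60, 64, 68, 72}, so |A + A| = 9. Thus K = 9/5. Here |A + A| = 2|A| − 1 = 9, the minimum possible — so K = 9/5 is minimal, which holds iff A is an arithmetic progression.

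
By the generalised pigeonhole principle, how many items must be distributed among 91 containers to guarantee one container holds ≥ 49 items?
n = (49 − 1)·91 + 1 = 4369

By the generalised pigeonhole principle, to guarantee some box contains ≥ r objects we need more than (r − 1) · k objects total. Threshold: n = (r − 1) · k + 1. With r = 49 and k = 91: n = 48 · 91 + 1 = 4368 + 1 = 4369. For n = 4368 = 48 · 91, we can put exactly 48 objects in every box, avoiding 49 in any single one — so 4369 is tight.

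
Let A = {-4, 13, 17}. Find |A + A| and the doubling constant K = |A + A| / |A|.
K = |A + A| / |A| = 6/3 = 2

Enumerate A + A = {a + b : a, b ∈ A}. With |A| = 3, there are |A|^2 = 9 ordered sum pairs; collecting distinct values, A + A = {-8, 9, 13, 26, 30, 34}, so |A + A| = 6. Thus K = 6/3 = 2. For comparison, the minimum possible |A + A| over all 3-element sets is 2·3 − 1 = 5 (so min K = 5/3), attained only by arithmetic progressions.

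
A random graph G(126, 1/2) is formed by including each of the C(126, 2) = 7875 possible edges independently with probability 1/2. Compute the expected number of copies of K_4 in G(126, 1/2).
E[# K_4] = C(126, 4) · (1/2)^C(4, 2) = 10009125 / 2^6 = 156392.578125

For each 4-subset S of vertices (there are C(126, 4) = 10009125 such S), let X_S = 1 if S induces a K_4 (all C(4, 2) = 6 edges present). Then P(X_S = 1) = (1/2)^6 = 1/64. By linearity of expectation, E[# K_4] = C(126, 4) · (1/2)^6 = 10009125 / 64 = 156392.578125.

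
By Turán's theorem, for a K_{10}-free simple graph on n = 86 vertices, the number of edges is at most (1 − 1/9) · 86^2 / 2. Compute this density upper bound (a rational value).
Turán density bound = (8/9) · 86^2/2 = 29584/9 ≈ 3287.1111

Turán's theorem: ex(n, K_{r+1}) is achieved by the complete r-partite Turán graph T(n, r) with parts as balanced as possible, and is at most (1 − 1/r) · n^2/2. For r = 9, n = 86: the density bound is (8/9) · 7396/2 = 29584/9 ≈ 3287.1111. The integer-valued extremum is e(T(86, 9)) = 3286, which is strictly less than the density bound 29584/9 since 9 ∤ 86 (the parts of T(86, 9) cannot all be equal).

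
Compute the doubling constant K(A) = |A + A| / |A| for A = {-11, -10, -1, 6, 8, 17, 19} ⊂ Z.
K = |A + A| / |A| = 24/7

Enumerate A + A = {a + b : a, b ∈ A}. With |A| = 7, there are |A|^2 = 49 ordered sum pairs; collecting distinct values, A + A = {-22, -21, -20, -12, -11, -5, -4, -3, -2, 5, 6, 7, 8, 9, 12, 14, 16, 18, 23, 25, 27, 34, 36, 38}, so |A + A| = 24. Thus K = 24/7. For comparison, the minimum possible |A + A| over all 7-element sets is 2·7 − 1 = 13 (so min K = 13/7), attained only by arithmetic progressions.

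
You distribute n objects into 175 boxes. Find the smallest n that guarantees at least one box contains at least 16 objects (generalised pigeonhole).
n = (16 − 1)·175 + 1 = 2626

By the generalised pigeonhole principle, to guarantee some box contains ≥ r objects we need more than (r − 1) · k objects total. Threshold: n = (r − 1) · k + 1. With r = 16 and k = 175: n = 15 · 175 + 1 = 2625 + 1 = 2626. For n = 2625 = 15 · 175, we can put exactly 15 objects in every box, avoiding 16 in any single one — so 2626 is tight.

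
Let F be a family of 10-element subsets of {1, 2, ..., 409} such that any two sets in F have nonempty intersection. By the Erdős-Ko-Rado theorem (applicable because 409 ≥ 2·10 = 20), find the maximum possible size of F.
max |F| = C(408, 9) = 789931485515343600

Erdős-Ko-Rado (1961): when n ≥ 2k, max |F| = C(n−1, k−1). The bound is attained by the star {A : i ∈ A} for any fixed i ∈ [n]. Here C(409−1, 10−1) = C(408, 9) = 789931485515343600.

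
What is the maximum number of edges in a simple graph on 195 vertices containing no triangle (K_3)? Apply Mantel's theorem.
ex(195, K_3) = ⌊195^2/4⌋ = 9506

Mantel (1907): a triangle-free graph on n vertices has at most ⌊n^2/4⌋ edges, with equality for the complete bipartite graph K_{⌊n/2⌋, ⌈n/2⌉}. For n = 195: ⌊195^2/4⌋ = ⌊38025/4⌋ = 9506. The extremal graph is K_{97, 98}, which has 97·98 = 9506 edges.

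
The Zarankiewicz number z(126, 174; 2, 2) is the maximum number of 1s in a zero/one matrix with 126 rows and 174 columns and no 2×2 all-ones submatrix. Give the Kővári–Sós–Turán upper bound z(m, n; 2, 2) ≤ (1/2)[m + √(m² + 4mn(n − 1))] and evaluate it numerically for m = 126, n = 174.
z(126, 174; 2, 2) ≤ (1/2)[126 + √(126² + 4·126·174·173)] = (1/2)[126 + √15187284] = 2011.5433

Kővári–Sós–Turán: let r_1, ..., r_126 be the row sums and z = Σ r_i the total number of 1s. Each pair of columns can share at most one row with both entries 1 (else a 2×2 all-ones block appears), so Σ_i C(r_i, 2) ≤ C(174, 2) = 15051. By convexity Σ_i C(r_i, 2) ≥ 126·C(z/126, 2) = z(z − 126)/(2·126), giving z² − 126z − 126·174·173 ≤ 0 and hence z ≤ (1/2)[126 + √(15876 + 4·3792852)] = (1/2)[126 + √15187284] ≈ (1/2)(126 + 3897.0866) = 2011.5433.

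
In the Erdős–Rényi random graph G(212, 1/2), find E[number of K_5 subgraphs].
E[# K_5] = C(212, 5) · (1/2)^C(5, 2) = 3403031632 / 2^10 = 212689477/64 = 3323273.078125

For each 5-subset S of vertices (there are C(212, 5) = 3403031632 such S), let X_S = 1 if S induces a K_5 (all C(5, 2) = 10 edges present). Then P(X_S = 1) = (1/2)^10 = 1/1024. By linearity of expectation, E[# K_5] = C(212, 5) · (1/2)^10 = 3403031632 / 1024 = 212689477/64 = 3323273.078125.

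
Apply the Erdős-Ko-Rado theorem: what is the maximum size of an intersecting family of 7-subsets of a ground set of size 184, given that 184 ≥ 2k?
max |F| = C(183, 6) = 48019108683

The Erdős-Ko-Rado theorem states: for n ≥ 2k, an intersecting family of k-subsets of an n-element set has size at most C(n − 1, k − 1), with equality for 'star' families {A ⊆ [n] : |A| = k, i ∈ A} (fix an element i). For n = 184, k = 7: C(183, 6) = 48019108683.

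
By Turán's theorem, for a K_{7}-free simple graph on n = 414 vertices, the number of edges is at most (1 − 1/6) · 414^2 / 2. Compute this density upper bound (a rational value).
Turán density bound = (5/6) · 414^2/2 = 71415

Turán's theorem: ex(n, K_{r+1}) is achieved by the complete r-partite Turán graph T(n, r) with parts as balanced as possible, and is at most (1 − 1/r) · n^2/2. For r = 6, n = 414: the density bound is (5/6) · 171396/2 = 71415. Since 6 ∣ 414, the Turán graph T(414, 6) has parts of equal size 69, and its edge count e(T(414, 6)) = 71415 attains the density bound exactly.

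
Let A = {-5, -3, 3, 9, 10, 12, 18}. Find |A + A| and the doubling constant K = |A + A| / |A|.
K = |A + A| / |A| = 23/7

Enumerate A + A = {a + b : a, b ∈ A}. With |A| = 7, there are |A|^2 = 49 ordered sum pairs; collecting distinct values, A + A = {-10, -8, -6, -2, 0, 4, 5, 6, 7, 9, 12, 13, 15, 18, 19, 20, 21, 22, 24, 27, 28, 30, 36}, so |A + A| = 23. Thus K = 23/7. For comparison, the minimum possible |A + A| over all 7-element sets is 2·7 − 1 = 13 (so min K = 13/7), attained only by arithmetic progressions.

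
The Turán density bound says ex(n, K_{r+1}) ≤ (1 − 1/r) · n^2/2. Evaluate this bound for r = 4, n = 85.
Turán density bound = (3/4) · 85^2/2 = 21675/8 ≈ 2709.375

Turán's theorem: ex(n, K_{r+1}) is achieved by the complete r-partite Turán graph T(n, r) with parts as balanced as possible, and is at most (1 − 1/r) · n^2/2. For r = 4, n = 85: the density bound is (3/4) · 7225/2 = 21675/8 ≈ 2709.375. The integer-valued extremum is e(T(85, 4)) = 2709, which is strictly less than the density bound 21675/8 since 4 ∤ 85 (the parts of T(85, 4) cannot all be equal).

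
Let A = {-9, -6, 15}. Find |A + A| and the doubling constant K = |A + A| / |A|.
K = |A + A| / |A| = 6/3 = 2

Enumerate A + A = {a + b : a, b ∈ A}. With |A| = 3, there are |A|^2 = 9 ordered sum pairs; collecting distinct values, A + A = {-18, -15, -12, 6, 9, 30}, so |A + A| = 6. Thus K = 6/3 = 2. For comparison, the minimum possible |A + A| over all 3-element sets is 2·3 − 1 = 5 (so min K = 5/3), attained only by arithmetic progressions.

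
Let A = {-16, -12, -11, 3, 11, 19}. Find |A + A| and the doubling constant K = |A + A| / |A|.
K = |A + A| / |A| = 20/6 = 10/3

Enumerate A + A = {a + b : a, b ∈ A}. With |A| = 6, there are |A|^2 = 36 ordered sum pairs; collecting distinct values, A + A = {-32, -28, -27, -24, -23, -22, -13, -9, -8, -5, -1, 0, 3, 6, 7, 8, 14, 22, 30, 38}, so |A + A| = 20. Thus K = 20/6 = 10/3. For comparison, the minimum possible |A + A| over all 6-element sets is 2·6 − 1 = 11 (so min K = 11/6), attained only by arithmetic progressions.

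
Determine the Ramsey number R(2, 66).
R(2, 66) = 66

R(2, k) = k for all k ≥ 2: in a 2-colouring of K_k, either some edge is red (a red K_2) or all edges are blue (a blue K_k). And K_{65} coloured all-blue has no blue K_66, so R(2, 66) > 65. Hence R(2, 66) = 66.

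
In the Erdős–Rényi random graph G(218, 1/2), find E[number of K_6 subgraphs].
E[# K_6] = C(218, 6) · (1/2)^C(6, 2) = 139081484934 / 2^15 = 69540742467/16384 ≈ 4244430.082214

For each 6-subset S of vertices (there are C(218, 6) = 139081484934 such S), let X_S = 1 if S induces a K_6 (all C(6, 2) = 15 edges present). Then P(X_S = 1) = (1/2)^15 = 1/32768. By linearity of expectation, E[# K_6] = C(218, 6) · (1/2)^15 = 139081484934 / 32768 = 69540742467/16384 ≈ 4244430.082214.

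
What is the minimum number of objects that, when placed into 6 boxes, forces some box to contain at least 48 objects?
n = (48 − 1)·6 + 1 = 283

By the generalised pigeonhole principle, to guarantee some box contains ≥ r objects we need more than (r − 1) · k objects total. Threshold: n = (r − 1) · k + 1. With r = 48 and k = 6: n = 47 · 6 + 1 = 282 + 1 = 283. For n = 282 = 47 · 6, we can put exactly 47 objects in every box, avoiding 48 in any single one — so 283 is tight.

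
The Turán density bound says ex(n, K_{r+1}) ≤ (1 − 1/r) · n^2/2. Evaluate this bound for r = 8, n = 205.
Turán density bound = (7/8) · 205^2/2 = 294175/16 ≈ 18385.9375

Turán's theorem: ex(n, K_{r+1}) is achieved by the complete r-partite Turán graph T(n, r) with parts as balanced as possible, and is at most (1 − 1/r) · n^2/2. For r = 8, n = 205: the density bound is (7/8) · 42025/2 = 294175/16 ≈ 18385.9375. The integer-valued extremum is e(T(205, 8)) = 18385, which is strictly less than the density bound 294175/16 since 8 ∤ 205 (the parts of T(205, 8) cannot all be equal).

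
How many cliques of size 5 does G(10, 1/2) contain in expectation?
E[# K_5] = C(10, 5) · (1/2)^C(5, 2) = 252 / 2^10 = 63/256 ≈ 0.246094

For each 5-subset S of vertices (there are C(10, 5) = 252 such S), let X_S = 1 if S induces a K_5 (all C(5, 2) = 10 edges present). Then P(X_S = 1) = (1/2)^10 = 1/1024. By linearity of expectation, E[# K_5] = C(10, 5) · (1/2)^10 = 252 / 1024 = 63/256 ≈ 0.246094.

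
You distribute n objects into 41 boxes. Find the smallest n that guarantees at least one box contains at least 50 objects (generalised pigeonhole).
n = (50 − 1)·41 + 1 = 2010

By the generalised pigeonhole principle, to guarantee some box contains ≥ r objects we need more than (r − 1) · k objects total. Threshold: n = (r − 1) · k + 1. With r = 50 and k = 41: n = 49 · 41 + 1 = 2009 + 1 = 2010. For n = 2009 = 49 · 41, we can put exactly 49 objects in every box, avoiding 50 in any single one — so 2010 is tight.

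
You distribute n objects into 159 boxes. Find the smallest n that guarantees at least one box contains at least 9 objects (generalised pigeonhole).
n = (9 − 1)·159 + 1 = 1273

By the generalised pigeonhole principle, to guarantee some box contains ≥ r objects we need more than (r − 1) · k objects total. Threshold: n = (r − 1) · k + 1. With r = 9 and k = 159: n = 8 · 159 + 1 = 1272 + 1 = 1273. For n = 1272 = 8 · 159, we can put exactly 8 objects in every box, avoiding 9 in any single one — so 1273 is tight.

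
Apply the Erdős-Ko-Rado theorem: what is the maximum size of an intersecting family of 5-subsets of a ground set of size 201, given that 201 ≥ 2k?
max |F| = C(200, 4) = 64684950

The Erdős-Ko-Rado theorem states: for n ≥ 2k, an intersecting family of k-subsets of an n-element set has size at most C(n − 1, k − 1), with equality for 'star' families {A ⊆ [n] : |A| = k, i ∈ A} (fix an element i). For n = 201, k = 5: C(200, 4) = 64684950.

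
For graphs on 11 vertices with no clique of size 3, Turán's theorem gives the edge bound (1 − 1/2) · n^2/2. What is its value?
Turán density bound = (1/2) · 11^2/2 = 121/4 ≈ 30.25

Turán's theorem: ex(n, K_{r+1}) is achieved by the complete r-partite Turán graph T(n, r) with parts as balanced as possible, and is at most (1 − 1/r) · n^2/2. For r = 2, n = 11: the density bound is (1/2) · 121/2 = 121/4 ≈ 30.25. The integer-valued extremum is e(T(11, 2)) = 30, which is strictly less than the density bound 121/4 since 2 ∤ 11 (the parts of T(11, 2) cannot all be equal).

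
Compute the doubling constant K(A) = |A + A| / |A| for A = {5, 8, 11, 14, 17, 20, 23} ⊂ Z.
K = |A + A| / |A| = 13/7

Enumerate A + A = {a + b : a, b ∈ A}. With |A| = 7, there are |A|^2 = 49 ordered sum pairs; collecting distinct values, A + A = {10, 13, 16, 19, 22, 25, 28, 31, 34, 37, 40, 43, 46}, so |A + A| = 13. Thus K = 13/7. Here |A + A| = 2|A| − 1 = 13, the minimum possible — so K = 13/7 is minimal, which holds iff A is an arithmetic progression.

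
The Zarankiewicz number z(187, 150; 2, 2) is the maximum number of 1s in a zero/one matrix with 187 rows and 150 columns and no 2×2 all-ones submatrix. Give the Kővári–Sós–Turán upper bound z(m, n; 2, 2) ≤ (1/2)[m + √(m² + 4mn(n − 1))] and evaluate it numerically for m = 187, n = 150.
z(187, 150; 2, 2) ≤ (1/2)[187 + √(187² + 4·187·150·149)] = (1/2)[187 + √16752769] = 2140.0073

Kővári–Sós–Turán: let r_1, ..., r_187 be the row sums and z = Σ r_i the total number of 1s. Each pair of columns can share at most one row with both entries 1 (else a 2×2 all-ones block appears), so Σ_i C(r_i, 2) ≤ C(150, 2) = 11175. By convexity Σ_i C(r_i, 2) ≥ 187·C(z/187, 2) = z(z − 187)/(2·187), giving z² − 187z − 187·150·149 ≤ 0 and hence z ≤ (1/2)[187 + √(34969 + 4·4179450)] = (1/2)[187 + √16752769] ≈ (1/2)(187 + 4093.0147) = 2140.0073.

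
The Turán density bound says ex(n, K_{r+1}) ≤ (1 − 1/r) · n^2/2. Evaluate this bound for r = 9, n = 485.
Turán density bound = (8/9) · 485^2/2 = 940900/9 ≈ 104544.4444

Turán's theorem: ex(n, K_{r+1}) is achieved by the complete r-partite Turán graph T(n, r) with parts as balanced as possible, and is at most (1 − 1/r) · n^2/2. For r = 9, n = 485: the density bound is (8/9) · 235225/2 = 940900/9 ≈ 104544.4444. The integer-valued extremum is e(T(485, 9)) = 104544, which is strictly less than the density bound 940900/9 since 9 ∤ 485 (the parts of T(485, 9) cannot all be equal).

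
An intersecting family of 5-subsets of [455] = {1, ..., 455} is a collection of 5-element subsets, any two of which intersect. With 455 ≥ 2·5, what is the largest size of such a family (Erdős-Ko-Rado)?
max |F| = C(454, 4) = 1746858751

The Erdős-Ko-Rado theorem states: for n ≥ 2k, an intersecting family of k-subsets of an n-element set has size at most C(n − 1, k − 1), with equality for 'star' families {A ⊆ [n] : |A| = k, i ∈ A} (fix an element i). For n = 455, k = 5: C(454, 4) = 1746858751.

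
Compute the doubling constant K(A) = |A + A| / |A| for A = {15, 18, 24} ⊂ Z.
K = |A + A| / |A| = 6/3 = 2

Enumerate A + A = {a + b : a, b ∈ A}. With |A| = 3, there are |A|^2 = 9 ordered sum pairs; collecting distinct values, A + A = {30, 33, 36, 39, 42, 48}, so |A + A| = 6. Thus K = 6/3 = 2. For comparison, the minimum possible |A + A| over all 3-element sets is 2·3 − 1 = 5 (so min K = 5/3), attained only by arithmetic progressions.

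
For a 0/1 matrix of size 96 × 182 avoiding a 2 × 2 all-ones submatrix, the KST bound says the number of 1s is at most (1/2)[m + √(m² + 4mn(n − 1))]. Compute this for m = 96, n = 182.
z(96, 182; 2, 2) ≤ (1/2)[96 + √(96² + 4·96·182·181)] = (1/2)[96 + √12658944] = 1826.9705

Kővári–Sós–Turán: let r_1, ..., r_96 be the row sums and z = Σ r_i the total number of 1s. Each pair of columns can share at most one row with both entries 1 (else a 2×2 all-ones block appears), so Σ_i C(r_i, 2) ≤ C(182, 2) = 16471. By convexity Σ_i C(r_i, 2) ≥ 96·C(z/96, 2) = z(z − 96)/(2·96), giving z² − 96z − 96·182·181 ≤ 0 and hence z ≤ (1/2)[96 + √(9216 + 4·3162432)] = (1/2)[96 + √12658944] ≈ (1/2)(96 + 3557.941) = 1826.9705.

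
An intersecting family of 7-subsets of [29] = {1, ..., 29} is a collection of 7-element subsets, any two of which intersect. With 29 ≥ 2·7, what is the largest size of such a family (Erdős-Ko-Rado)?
max |F| = C(28, 6) = 376740

The Erdős-Ko-Rado theorem states: for n ≥ 2k, an intersecting family of k-subsets of an n-element set has size at most C(n − 1, k − 1), with equality for 'star' families {A ⊆ [n] : |A| = k, i ∈ A} (fix an element i). For n = 29, k = 7: C(28, 6) = 376740.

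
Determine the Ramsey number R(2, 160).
R(2, 160) = 160

R(2, k) = k for all k ≥ 2: in a 2-colouring of K_k, either some edge is red (a red K_2) or all edges are blue (a blue K_k). And K_{159} coloured all-blue has no blue K_160, so R(2, 160) > 159. Hence R(2, 160) = 160.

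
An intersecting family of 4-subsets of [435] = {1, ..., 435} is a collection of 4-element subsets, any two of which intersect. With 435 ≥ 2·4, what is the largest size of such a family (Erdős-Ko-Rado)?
max |F| = C(434, 3) = 13530384

Erdős-Ko-Rado (1961): when n ≥ 2k, max |F| = C(n−1, k−1). The bound is attained by the star {A : i ∈ A} for any fixed i ∈ [n]. Here C(435−1, 4−1) = C(434, 3) = 13530384.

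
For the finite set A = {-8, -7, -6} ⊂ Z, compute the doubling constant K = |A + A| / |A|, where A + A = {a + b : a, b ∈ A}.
K = |A + A| / |A| = 5/3

Enumerate A + A = {a + b : a, b ∈ A}. With |A| = 3, there are |A|^2 = 9 ordered sum pairs; collecting distinct values, A + A = {-16, -15, -14, -13, -12}, so |A + A| = 5. Thus K = 5/3. Here |A + A| = 2|A| − 1 = 5, the minimum possible — so K = 5/3 is minimal, which holds iff A is an arithmetic progression.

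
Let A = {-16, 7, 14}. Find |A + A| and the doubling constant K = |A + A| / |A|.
K = |A + A| / |A| = 6/3 = 2

Enumerate A + A = {a + b : a, b ∈ A}. With |A| = 3, there are |A|^2 = 9 ordered sum pairs; collecting distinct values, A + A = {-32, -9, -2, 14, 21, 28}, so |A + A| = 6. Thus K = 6/3 = 2. For comparison, the minimum possible |A + A| over all 3-element sets is 2·3 − 1 = 5 (so min K = 5/3), attained only by arithmetic progressions.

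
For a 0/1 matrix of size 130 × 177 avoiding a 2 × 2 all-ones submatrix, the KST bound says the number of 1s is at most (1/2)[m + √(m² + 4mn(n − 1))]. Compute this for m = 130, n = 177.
z(130, 177; 2, 2) ≤ (1/2)[130 + √(130² + 4·130·177·176)] = (1/2)[130 + √16215940] = 2078.451

Kővári–Sós–Turán: let r_1, ..., r_130 be the row sums and z = Σ r_i the total number of 1s. Each pair of columns can share at most one row with both entries 1 (else a 2×2 all-ones block appears), so Σ_i C(r_i, 2) ≤ C(177, 2) = 15576. By convexity Σ_i C(r_i, 2) ≥ 130·C(z/130, 2) = z(z − 130)/(2·130), giving z² − 130z − 130·177·176 ≤ 0 and hence z ≤ (1/2)[130 + √(16900 + 4·4049760)] = (1/2)[130 + √16215940] ≈ (1/2)(130 + 4026.902) = 2078.451.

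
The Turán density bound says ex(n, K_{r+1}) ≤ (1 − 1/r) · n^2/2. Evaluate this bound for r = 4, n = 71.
Turán density bound = (3/4) · 71^2/2 = 15123/8 ≈ 1890.375

Turán's theorem: ex(n, K_{r+1}) is achieved by the complete r-partite Turán graph T(n, r) with parts as balanced as possible, and is at most (1 − 1/r) · n^2/2. For r = 4, n = 71: the density bound is (3/4) · 5041/2 = 15123/8 ≈ 1890.375. The integer-valued extremum is e(T(71, 4)) = 1890, which is strictly less than the density bound 15123/8 since 4 ∤ 71 (the parts of T(71, 4) cannot all be equal).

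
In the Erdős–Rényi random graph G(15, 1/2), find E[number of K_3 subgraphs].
E[# K_3] = C(15, 3) · (1/2)^C(3, 2) = 455 / 2^3 = 56.875

For each 3-subset S of vertices (there are C(15, 3) = 455 such S), let X_S = 1 if S induces a K_3 (all C(3, 2) = 3 edges present). Then P(X_S = 1) = (1/2)^3 = 1/8. By linearity of expectation, E[# K_3] = C(15, 3) · (1/2)^3 = 455 / 8 = 56.875.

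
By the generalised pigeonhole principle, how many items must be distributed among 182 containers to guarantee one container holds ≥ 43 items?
n = (43 − 1)·182 + 1 = 7645

By the generalised pigeonhole principle, to guarantee some box contains ≥ r objects we need more than (r − 1) · k objects total. Threshold: n = (r − 1) · k + 1. With r = 43 and k = 182: n = 42 · 182 + 1 = 7644 + 1 = 7645. For n = 7644 = 42 · 182, we can put exactly 42 objects in every box, avoiding 43 in any single one — so 7645 is tight.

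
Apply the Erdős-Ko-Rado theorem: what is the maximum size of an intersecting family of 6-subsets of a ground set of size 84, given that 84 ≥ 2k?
max |F| = C(83, 5) = 29034396

Erdős-Ko-Rado (1961): when n ≥ 2k, max |F| = C(n−1, k−1). The bound is attained by the star {A : i ∈ A} for any fixed i ∈ [n]. Here C(84−1, 6−1) = C(83, 5) = 29034396.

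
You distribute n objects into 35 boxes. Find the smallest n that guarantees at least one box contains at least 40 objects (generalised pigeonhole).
n = (40 − 1)·35 + 1 = 1366

By the generalised pigeonhole principle, to guarantee some box contains ≥ r objects we need more than (r − 1) · k objects total. Threshold: n = (r − 1) · k + 1. With r = 40 and k = 35: n = 39 · 35 + 1 = 1365 + 1 = 1366. For n = 1365 = 39 · 35, we can put exactly 39 objects in every box, avoiding 40 in any single one — so 1366 is tight.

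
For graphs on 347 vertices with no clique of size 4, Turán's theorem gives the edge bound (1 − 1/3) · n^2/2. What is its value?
Turán density bound = (2/3) · 347^2/2 = 120409/3 ≈ 40136.3333

Turán's theorem: ex(n, K_{r+1}) is achieved by the complete r-partite Turán graph T(n, r) with parts as balanced as possible, and is at most (1 − 1/r) · n^2/2. For r = 3, n = 347: the density bound is (2/3) · 120409/2 = 120409/3 ≈ 40136.3333. The integer-valued extremum is e(T(347, 3)) = 40136, which is strictly less than the density bound 120409/3 since 3 ∤ 347 (the parts of T(347, 3) cannot all be equal).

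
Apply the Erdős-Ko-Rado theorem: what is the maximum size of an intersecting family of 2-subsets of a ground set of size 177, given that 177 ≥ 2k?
max |F| = C(176, 1) = 176

Erdős-Ko-Rado (1961): when n ≥ 2k, max |F| = C(n−1, k−1). The bound is attained by the star {A : i ∈ A} for any fixed i ∈ [n]. Here C(177−1, 2−1) = C(176, 1) = 176.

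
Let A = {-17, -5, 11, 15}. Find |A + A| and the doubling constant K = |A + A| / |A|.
K = |A + A| / |A| = 10/4 = 5/2

Enumerate A + A = {a + b : a, b ∈ A}. With |A| = 4, there are |A|^2 = 16 ordered sum pairs; collecting distinct values, A + A = {-34, -22, -10, -6, -2, 6, 10, 22, 26, 30}, so |A + A| = 10. Thus K = 10/4 = 5/2. For comparison, the minimum possible |A + A| over all 4-element sets is 2·4 − 1 = 7 (so min K = 7/4), attained only by arithmetic progressions.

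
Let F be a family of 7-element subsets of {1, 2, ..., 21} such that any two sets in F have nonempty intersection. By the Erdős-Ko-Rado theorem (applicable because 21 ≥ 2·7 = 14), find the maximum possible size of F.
max |F| = C(20, 6) = 38760

The Erdős-Ko-Rado theorem states: for n ≥ 2k, an intersecting family of k-subsets of an n-element set has size at most C(n − 1, k − 1), with equality for 'star' families {A ⊆ [n] : |A| = k, i ∈ A} (fix an element i). For n = 21, k = 7: C(20, 6) = 38760.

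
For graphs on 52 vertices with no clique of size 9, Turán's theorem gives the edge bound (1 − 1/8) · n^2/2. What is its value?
Turán density bound = (7/8) · 52^2/2 = 1183

Turán's theorem: ex(n, K_{r+1}) is achieved by the complete r-partite Turán graph T(n, r) with parts as balanced as possible, and is at most (1 − 1/r) · n^2/2. For r = 8, n = 52: the density bound is (7/8) · 2704/2 = 1183. The integer-valued extremum is e(T(52, 8)) = 1182, which is strictly less than the density bound 1183 since 8 ∤ 52 (the parts of T(52, 8) cannot all be equal).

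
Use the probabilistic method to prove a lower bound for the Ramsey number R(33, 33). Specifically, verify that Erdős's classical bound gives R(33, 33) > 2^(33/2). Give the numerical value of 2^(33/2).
2^(33/2) = 92681.9; so R(33, 33) > 92681.9

Colour each edge of K_n uniformly at random with red/blue. The expected number of monochromatic K_33 is C(n, 33) · 2 · 2^(−C(33,2)). If C(n, 33) · 2^(1 − C(33,2)) < 1, then with positive probability no monochromatic K_33 exists, so R(33, 33) > n. The standard estimate C(n, 33) ≤ n^33/33! shows this inequality holds whenever n ≤ 2^(33/2) (since 33! · 2^(C(33,2) − 1) > 2^(33^2/2) ≥ n^33). Hence R(33, 33) > 2^(33/2) = 92681.9.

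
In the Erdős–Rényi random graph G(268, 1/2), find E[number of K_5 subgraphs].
E[# K_5] = C(268, 5) · (1/2)^C(5, 2) = 11096761368 / 2^10 = 1387095171/128 = 10836681.0234375

For each 5-subset S of vertices (there are C(268, 5) = 11096761368 such S), let X_S = 1 if S induces a K_5 (all C(5, 2) = 10 edges present). Then P(X_S = 1) = (1/2)^10 = 1/1024. By linearity of expectation, E[# K_5] = C(268, 5) · (1/2)^10 = 11096761368 / 1024 = 1387095171/128 = 10836681.0234375.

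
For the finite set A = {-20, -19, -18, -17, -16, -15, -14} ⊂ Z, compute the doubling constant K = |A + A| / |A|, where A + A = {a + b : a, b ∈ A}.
K = |A + A| / |A| = 13/7

Enumerate A + A = {a + b : a, b ∈ A}. With |A| = 7, there are |A|^2 = 49 ordered sum pairs; collecting distinct values, A + A = {-40, -39, -38, -37, -36, -35, -34, -33, -32, -31, -30, -29, -28}, so |A + A| = 13. Thus K = 13/7. Here |A + A| = 2|A| − 1 = 13, the minimum possible — so K = 13/7 is minimal, which holds iff A is an arithmetic progression.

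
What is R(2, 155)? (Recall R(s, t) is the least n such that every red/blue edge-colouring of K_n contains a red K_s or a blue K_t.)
R(2, 155) = 155

R(2, k) = k for all k ≥ 2: in a 2-colouring of K_k, either some edge is red (a red K_2) or all edges are blue (a blue K_k). And K_{154} coloured all-blue has no blue K_155, so R(2, 155) > 154. Hence R(2, 155) = 155.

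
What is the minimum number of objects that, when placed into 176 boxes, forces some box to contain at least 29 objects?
n = (29 − 1)·176 + 1 = 4929

By the generalised pigeonhole principle, to guarantee some box contains ≥ r objects we need more than (r − 1) · k objects total. Threshold: n = (r − 1) · k + 1. With r = 29 and k = 176: n = 28 · 176 + 1 = 4928 + 1 = 4929. For n = 4928 = 28 · 176, we can put exactly 28 objects in every box, avoiding 29 in any single one — so 4929 is tight.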